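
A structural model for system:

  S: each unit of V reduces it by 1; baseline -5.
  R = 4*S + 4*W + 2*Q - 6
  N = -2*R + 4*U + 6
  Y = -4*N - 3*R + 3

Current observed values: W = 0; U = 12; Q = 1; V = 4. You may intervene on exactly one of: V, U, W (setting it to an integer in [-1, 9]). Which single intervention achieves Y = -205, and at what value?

set U = -1

Intervening on V: Y = -20*V - 333. Reaching -205 requires V = -32/5, not an integer.
Intervening on U: with other inputs at their observed values, Y = -16*U - 221. Solving for -205 gives U = -1, within [-1, 9].
Intervening on W: Y = 20*W - 413. Reaching -205 requires W = 52/5, not an integer.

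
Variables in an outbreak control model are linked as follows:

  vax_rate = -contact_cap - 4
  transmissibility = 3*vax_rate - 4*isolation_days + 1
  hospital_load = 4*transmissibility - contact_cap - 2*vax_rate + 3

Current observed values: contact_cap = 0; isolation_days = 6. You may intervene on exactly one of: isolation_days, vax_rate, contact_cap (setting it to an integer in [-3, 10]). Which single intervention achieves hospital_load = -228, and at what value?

set contact_cap = 9

Intervening on isolation_days: hospital_load = -16*isolation_days - 33. Reaching -228 requires isolation_days = 195/16, not an integer.
Intervening on vax_rate: hospital_load = 10*vax_rate - 89. Reaching -228 requires vax_rate = -139/10, not an integer.
Intervening on contact_cap: with other inputs at their observed values, hospital_load = -11*contact_cap - 129. Solving for -228 gives contact_cap = 9, within [-3, 10].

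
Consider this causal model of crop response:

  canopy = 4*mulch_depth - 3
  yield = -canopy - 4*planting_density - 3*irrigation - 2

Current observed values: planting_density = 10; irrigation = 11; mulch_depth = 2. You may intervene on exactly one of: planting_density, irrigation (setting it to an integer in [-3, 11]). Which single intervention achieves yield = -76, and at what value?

set planting_density = 9

Intervening on planting_density: with other inputs at their observed values, yield = -4*planting_density - 40. Solving for -76 gives planting_density = 9, within [-3, 11].
Intervening on irrigation: yield = -3*irrigation - 47. Reaching -76 requires irrigation = 29/3, not an integer.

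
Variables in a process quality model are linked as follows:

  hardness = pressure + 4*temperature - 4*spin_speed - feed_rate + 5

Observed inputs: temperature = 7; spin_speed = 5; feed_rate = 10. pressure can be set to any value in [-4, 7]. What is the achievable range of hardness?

-1 to 10

Substituting into the hardness equation gives hardness = pressure + 3.
Linear in pressure, so extremes are at the endpoints: pressure = -4 gives hardness = -1; pressure = 7 gives hardness = 10.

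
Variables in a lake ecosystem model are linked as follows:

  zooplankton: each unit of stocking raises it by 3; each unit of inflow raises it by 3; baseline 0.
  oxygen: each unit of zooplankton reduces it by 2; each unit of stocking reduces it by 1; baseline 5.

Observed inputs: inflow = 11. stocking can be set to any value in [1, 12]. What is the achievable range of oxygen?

Substituting into the zooplankton equation gives zooplankton = 3*stocking + 33.
So oxygen = -7*stocking - 61.
Linear in stocking, so extremes are at the endpoints: stocking = 1 gives oxygen = -68; stocking = 12 gives oxygen = -145.

-145 to -68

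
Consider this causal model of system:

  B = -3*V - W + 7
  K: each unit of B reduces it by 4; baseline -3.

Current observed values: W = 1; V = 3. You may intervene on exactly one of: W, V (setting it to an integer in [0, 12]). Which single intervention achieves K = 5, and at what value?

set W = 0

Intervening on W: with other inputs at their observed values, K = 4*W + 5. Solving for 5 gives W = 0, within [0, 12].
Intervening on V: K = 12*V - 27. Reaching 5 requires V = 8/3, not an integer.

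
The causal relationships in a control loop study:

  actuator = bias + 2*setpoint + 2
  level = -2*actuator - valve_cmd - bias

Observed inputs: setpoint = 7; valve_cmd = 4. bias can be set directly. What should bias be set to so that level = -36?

bias = 0

Substituting into the actuator equation gives actuator = bias + 16.
Substituting into the level equation gives level = -3*bias - 36.
Solve -3*bias - 36 = -36: bias = (-36 + 36) / -3 = 0.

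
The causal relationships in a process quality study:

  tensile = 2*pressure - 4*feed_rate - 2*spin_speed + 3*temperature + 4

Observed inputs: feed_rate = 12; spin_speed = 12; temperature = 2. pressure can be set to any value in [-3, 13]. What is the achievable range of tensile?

-68 to -36

Substituting into the tensile equation gives tensile = 2*pressure - 62.
Linear in pressure, so extremes are at the endpoints: pressure = -3 gives tensile = -68; pressure = 13 gives tensile = -36.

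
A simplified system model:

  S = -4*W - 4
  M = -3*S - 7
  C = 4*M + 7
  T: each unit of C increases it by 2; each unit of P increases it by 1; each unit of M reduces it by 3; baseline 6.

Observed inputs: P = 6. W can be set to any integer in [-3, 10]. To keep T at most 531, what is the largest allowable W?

Substituting into the M equation gives M = 12*W + 5.
Substituting into the C equation gives C = 48*W + 27.
So T = 60*W + 51.
Require 60*W + 51 ≤ 531, so W ≤ 8.
The largest integer in [-3, 10] satisfying this is 8.

W = 8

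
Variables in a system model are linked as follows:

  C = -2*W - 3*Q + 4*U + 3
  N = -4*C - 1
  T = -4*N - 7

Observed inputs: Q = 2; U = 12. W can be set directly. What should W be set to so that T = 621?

Substituting into the C equation gives C = -2*W + 45.
N becomes 8*W - 181.
Substituting into the T equation gives T = -32*W + 717.
Solve -32*W + 717 = 621: W = (621 - 717) / -32 = 3.

W = 3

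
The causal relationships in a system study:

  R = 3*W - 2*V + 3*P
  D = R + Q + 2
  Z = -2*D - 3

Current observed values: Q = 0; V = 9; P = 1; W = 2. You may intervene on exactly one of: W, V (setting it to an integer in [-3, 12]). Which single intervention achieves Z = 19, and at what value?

Intervening on W: Z = -6*W + 23. Reaching 19 requires W = 2/3, not an integer.
Intervening on V: with other inputs at their observed values, Z = 4*V - 25. Solving for 19 gives V = 11, within [-3, 12].

set V = 11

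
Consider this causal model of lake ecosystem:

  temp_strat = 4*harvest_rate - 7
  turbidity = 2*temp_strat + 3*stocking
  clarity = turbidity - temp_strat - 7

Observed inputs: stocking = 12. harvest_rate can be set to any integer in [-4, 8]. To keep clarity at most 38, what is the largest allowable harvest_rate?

harvest_rate = 4

Substituting into the turbidity equation gives turbidity = 8*harvest_rate + 22.
clarity becomes 4*harvest_rate + 22.
Require 4*harvest_rate + 22 ≤ 38, so harvest_rate ≤ 4.
The largest integer in [-4, 8] satisfying this is 4.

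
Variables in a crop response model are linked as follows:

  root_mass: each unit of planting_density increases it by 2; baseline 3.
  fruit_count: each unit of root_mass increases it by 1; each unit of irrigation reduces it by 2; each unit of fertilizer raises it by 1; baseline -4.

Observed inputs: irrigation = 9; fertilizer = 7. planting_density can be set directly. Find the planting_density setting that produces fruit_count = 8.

planting_density = 10

Substituting into the fruit_count equation gives fruit_count = 2*planting_density - 12.
Solve 2*planting_density - 12 = 8: planting_density = (8 + 12) / 2 = 10.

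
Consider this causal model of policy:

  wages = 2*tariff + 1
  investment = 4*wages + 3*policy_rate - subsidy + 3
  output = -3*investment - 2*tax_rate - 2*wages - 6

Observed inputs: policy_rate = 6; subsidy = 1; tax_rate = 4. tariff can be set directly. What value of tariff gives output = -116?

Substituting into the investment equation gives investment = 8*tariff + 24.
Substituting into the output equation gives output = -28*tariff - 88.
Solve -28*tariff - 88 = -116: tariff = (-116 + 88) / -28 = 1.

tariff = 1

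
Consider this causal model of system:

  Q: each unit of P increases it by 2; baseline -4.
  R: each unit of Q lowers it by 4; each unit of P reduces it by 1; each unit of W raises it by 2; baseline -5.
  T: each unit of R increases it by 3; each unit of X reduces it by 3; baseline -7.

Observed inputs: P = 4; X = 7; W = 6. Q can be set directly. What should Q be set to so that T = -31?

Q = 1

Intervening on Q fixes its value directly, overriding its dependence on P.
Substituting into the R equation gives R = -4*Q + 3.
Substituting into the T equation gives T = -12*Q - 19.
Solve -12*Q - 19 = -31: Q = (-31 + 19) / -12 = 1.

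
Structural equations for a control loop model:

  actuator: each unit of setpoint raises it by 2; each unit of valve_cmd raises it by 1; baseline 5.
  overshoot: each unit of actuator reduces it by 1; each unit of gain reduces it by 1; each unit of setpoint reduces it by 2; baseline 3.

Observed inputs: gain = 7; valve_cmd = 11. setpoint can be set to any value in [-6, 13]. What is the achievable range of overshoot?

Substituting into the actuator equation gives actuator = 2*setpoint + 16.
So overshoot = -4*setpoint - 20.
Linear in setpoint, so extremes are at the endpoints: setpoint = -6 gives overshoot = 4; setpoint = 13 gives overshoot = -72.

-72 to 4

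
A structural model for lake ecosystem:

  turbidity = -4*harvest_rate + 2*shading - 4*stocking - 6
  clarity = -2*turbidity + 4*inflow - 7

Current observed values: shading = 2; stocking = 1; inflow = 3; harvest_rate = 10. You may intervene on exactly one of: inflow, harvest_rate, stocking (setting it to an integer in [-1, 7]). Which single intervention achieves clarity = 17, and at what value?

Intervening on inflow: clarity = 4*inflow + 85. Reaching 17 requires inflow = -17, outside [-1, 7].
Intervening on harvest_rate: with other inputs at their observed values, clarity = 8*harvest_rate + 17. Solving for 17 gives harvest_rate = 0, within [-1, 7].
Intervening on stocking: clarity = 8*stocking + 89. Reaching 17 requires stocking = -9, outside [-1, 7].

set harvest_rate = 0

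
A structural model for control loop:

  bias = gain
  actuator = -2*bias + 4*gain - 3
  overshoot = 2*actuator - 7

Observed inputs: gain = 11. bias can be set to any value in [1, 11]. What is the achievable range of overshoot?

31 to 71

Intervening on bias fixes its value directly, overriding its dependence on gain.
Substituting into the actuator equation gives actuator = -2*bias + 41.
Substituting into the overshoot equation gives overshoot = -4*bias + 75.
Linear in bias, so extremes are at the endpoints: bias = 1 gives overshoot = 71; bias = 11 gives overshoot = 31.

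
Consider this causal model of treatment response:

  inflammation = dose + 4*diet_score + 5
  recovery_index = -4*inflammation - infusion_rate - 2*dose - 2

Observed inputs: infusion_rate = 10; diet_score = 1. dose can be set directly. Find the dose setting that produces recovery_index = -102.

dose = 9

Substituting into the inflammation equation gives inflammation = dose + 9.
This gives recovery_index = -6*dose - 48.
Solve -6*dose - 48 = -102: dose = (-102 + 48) / -6 = 9.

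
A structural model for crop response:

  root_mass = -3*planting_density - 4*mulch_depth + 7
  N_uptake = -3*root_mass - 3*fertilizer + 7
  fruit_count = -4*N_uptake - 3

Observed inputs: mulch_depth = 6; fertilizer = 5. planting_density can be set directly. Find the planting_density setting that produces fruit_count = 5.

Substituting into the root_mass equation gives root_mass = -3*planting_density - 17.
So N_uptake = 9*planting_density + 43.
fruit_count becomes -36*planting_density - 175.
Solve -36*planting_density - 175 = 5: planting_density = (5 + 175) / -36 = -5.

planting_density = -5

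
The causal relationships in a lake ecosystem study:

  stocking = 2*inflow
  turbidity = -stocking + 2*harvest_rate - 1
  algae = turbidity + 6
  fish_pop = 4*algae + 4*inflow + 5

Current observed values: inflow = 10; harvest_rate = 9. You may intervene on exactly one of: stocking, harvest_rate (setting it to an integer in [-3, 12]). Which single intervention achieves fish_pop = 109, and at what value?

set stocking = 7

Intervening on stocking: with other inputs at their observed values, fish_pop = -4*stocking + 137. Solving for 109 gives stocking = 7, within [-3, 12].
Intervening on harvest_rate: fish_pop = 8*harvest_rate - 15. Reaching 109 requires harvest_rate = 31/2, not an integer.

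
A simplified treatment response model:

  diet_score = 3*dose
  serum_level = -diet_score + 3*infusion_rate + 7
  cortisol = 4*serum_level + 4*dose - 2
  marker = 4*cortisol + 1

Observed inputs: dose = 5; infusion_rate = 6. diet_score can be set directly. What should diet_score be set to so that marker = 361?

diet_score = 7

Intervening on diet_score fixes its value directly, overriding its dependence on dose.
Substituting into the serum_level equation gives serum_level = -diet_score + 25.
Substituting into the cortisol equation gives cortisol = -4*diet_score + 118.
This gives marker = -16*diet_score + 473.
Solve -16*diet_score + 473 = 361: diet_score = (361 - 473) / -16 = 7.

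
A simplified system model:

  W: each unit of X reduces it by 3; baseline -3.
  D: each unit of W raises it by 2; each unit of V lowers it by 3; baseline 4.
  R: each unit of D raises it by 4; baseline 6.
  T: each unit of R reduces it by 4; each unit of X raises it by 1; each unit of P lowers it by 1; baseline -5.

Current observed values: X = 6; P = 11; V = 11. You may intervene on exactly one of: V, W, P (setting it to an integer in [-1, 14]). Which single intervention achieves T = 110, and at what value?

set W = 10

Intervening on V: T = 48*V + 574. Reaching 110 requires V = -29/3, not an integer.
Intervening on W: with other inputs at their observed values, T = -32*W + 430. Solving for 110 gives W = 10, within [-1, 14].
Intervening on P: T = -P + 1113. Reaching 110 requires P = 1003, outside [-1, 14].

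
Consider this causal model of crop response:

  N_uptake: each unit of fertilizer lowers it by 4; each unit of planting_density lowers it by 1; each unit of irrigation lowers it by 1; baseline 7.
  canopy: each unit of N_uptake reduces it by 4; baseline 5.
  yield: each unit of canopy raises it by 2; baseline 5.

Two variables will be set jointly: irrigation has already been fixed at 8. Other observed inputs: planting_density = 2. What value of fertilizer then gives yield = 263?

fertilizer = 7

With irrigation held at 8:
Substituting into the N_uptake equation gives N_uptake = -4*fertilizer - 3.
Substituting into the canopy equation gives canopy = 16*fertilizer + 17.
Substituting into the yield equation gives yield = 32*fertilizer + 39.
Solve 32*fertilizer + 39 = 263: fertilizer = (263 - 39) / 32 = 7.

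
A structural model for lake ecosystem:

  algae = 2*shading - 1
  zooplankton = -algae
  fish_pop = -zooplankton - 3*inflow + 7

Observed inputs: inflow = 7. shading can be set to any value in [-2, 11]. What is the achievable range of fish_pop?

Substituting into the zooplankton equation gives zooplankton = -2*shading + 1.
Substituting into the fish_pop equation gives fish_pop = 2*shading - 15.
Linear in shading, so extremes are at the endpoints: shading = -2 gives fish_pop = -19; shading = 11 gives fish_pop = 7.

-19 to 7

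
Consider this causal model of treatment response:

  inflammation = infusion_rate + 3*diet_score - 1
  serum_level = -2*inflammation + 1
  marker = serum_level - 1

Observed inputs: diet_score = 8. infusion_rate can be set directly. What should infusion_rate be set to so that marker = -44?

Substituting into the inflammation equation gives inflammation = infusion_rate + 23.
Substituting into the serum_level equation gives serum_level = -2*infusion_rate - 45.
Substituting into the marker equation gives marker = -2*infusion_rate - 46.
Solve -2*infusion_rate - 46 = -44: infusion_rate = (-44 + 46) / -2 = -1.

infusion_rate = -1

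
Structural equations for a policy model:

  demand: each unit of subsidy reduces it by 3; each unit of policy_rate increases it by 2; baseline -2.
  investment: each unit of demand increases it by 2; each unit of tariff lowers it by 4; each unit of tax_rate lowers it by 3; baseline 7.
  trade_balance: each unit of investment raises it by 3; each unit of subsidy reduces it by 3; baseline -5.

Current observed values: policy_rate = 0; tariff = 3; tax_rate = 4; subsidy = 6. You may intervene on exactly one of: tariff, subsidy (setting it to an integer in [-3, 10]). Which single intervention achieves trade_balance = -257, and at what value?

set subsidy = 9

Intervening on tariff: trade_balance = -12*tariff - 158. Reaching -257 requires tariff = 33/4, not an integer.
Intervening on subsidy: with other inputs at their observed values, trade_balance = -21*subsidy - 68. Solving for -257 gives subsidy = 9, within [-3, 10].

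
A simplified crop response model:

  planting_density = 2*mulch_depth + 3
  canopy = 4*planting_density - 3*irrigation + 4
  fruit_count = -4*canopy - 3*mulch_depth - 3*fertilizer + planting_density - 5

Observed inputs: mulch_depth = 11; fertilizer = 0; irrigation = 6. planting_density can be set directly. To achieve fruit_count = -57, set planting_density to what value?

Intervening on planting_density fixes its value directly, overriding its dependence on mulch_depth.
Substituting into the canopy equation gives canopy = 4*planting_density - 14.
Substituting into the fruit_count equation gives fruit_count = -15*planting_density + 18.
Solve -15*planting_density + 18 = -57: planting_density = (-57 - 18) / -15 = 5.

planting_density = 5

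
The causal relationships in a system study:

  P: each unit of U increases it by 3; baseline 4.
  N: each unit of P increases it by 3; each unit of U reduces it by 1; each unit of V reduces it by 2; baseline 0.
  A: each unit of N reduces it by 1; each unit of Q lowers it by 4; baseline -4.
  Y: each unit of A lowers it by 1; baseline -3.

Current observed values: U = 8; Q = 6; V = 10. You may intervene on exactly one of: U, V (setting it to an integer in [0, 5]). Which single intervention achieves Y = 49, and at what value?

Intervening on U: with other inputs at their observed values, Y = 8*U + 17. Solving for 49 gives U = 4, within [0, 5].
Intervening on V: Y = -2*V + 101. Reaching 49 requires V = 26, outside [0, 5].

set U = 4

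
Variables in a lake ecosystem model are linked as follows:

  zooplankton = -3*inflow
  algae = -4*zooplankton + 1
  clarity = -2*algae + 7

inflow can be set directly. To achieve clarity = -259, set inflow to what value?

inflow = 11

Substituting into the algae equation gives algae = 12*inflow + 1.
clarity becomes -24*inflow + 5.
Solve -24*inflow + 5 = -259: inflow = (-259 - 5) / -24 = 11.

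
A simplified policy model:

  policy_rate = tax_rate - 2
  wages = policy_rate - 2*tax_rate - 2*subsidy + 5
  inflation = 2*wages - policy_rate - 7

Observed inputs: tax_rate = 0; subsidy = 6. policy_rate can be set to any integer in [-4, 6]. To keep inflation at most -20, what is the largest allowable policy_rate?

policy_rate = 1

Intervening on policy_rate fixes its value directly, overriding its dependence on tax_rate.
Substituting into the wages equation gives wages = policy_rate - 7.
Substituting into the inflation equation gives inflation = policy_rate - 21.
Require policy_rate - 21 ≤ -20, so policy_rate ≤ 1.
The largest integer in [-4, 6] satisfying this is 1.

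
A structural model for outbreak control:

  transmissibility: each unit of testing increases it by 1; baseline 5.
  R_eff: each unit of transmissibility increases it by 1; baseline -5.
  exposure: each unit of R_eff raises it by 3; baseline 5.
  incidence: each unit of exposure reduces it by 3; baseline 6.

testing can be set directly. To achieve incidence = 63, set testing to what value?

Substituting into the R_eff equation gives R_eff = testing.
Substituting into the exposure equation gives exposure = 3*testing + 5.
Substituting into the incidence equation gives incidence = -9*testing - 9.
Solve -9*testing - 9 = 63: testing = (63 + 9) / -9 = -8.

testing = -8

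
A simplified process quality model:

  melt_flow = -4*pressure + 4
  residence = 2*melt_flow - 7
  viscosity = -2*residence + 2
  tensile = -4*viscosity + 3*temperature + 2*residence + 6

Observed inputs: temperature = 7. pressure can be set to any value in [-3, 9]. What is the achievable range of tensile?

-691 to 269

Substituting into the residence equation gives residence = -8*pressure + 1.
Substituting into the viscosity equation gives viscosity = 16*pressure.
Substituting into the tensile equation gives tensile = -80*pressure + 29.
Linear in pressure, so extremes are at the endpoints: pressure = -3 gives tensile = 269; pressure = 9 gives tensile = -691.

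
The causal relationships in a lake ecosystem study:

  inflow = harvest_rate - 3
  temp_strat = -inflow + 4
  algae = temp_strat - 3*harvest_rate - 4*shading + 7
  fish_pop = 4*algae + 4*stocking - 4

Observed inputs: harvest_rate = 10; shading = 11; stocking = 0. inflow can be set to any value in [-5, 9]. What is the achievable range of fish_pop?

Intervening on inflow fixes its value directly, overriding its dependence on harvest_rate.
Substituting into the algae equation gives algae = -inflow - 63.
fish_pop becomes -4*inflow - 256.
Linear in inflow, so extremes are at the endpoints: inflow = -5 gives fish_pop = -236; inflow = 9 gives fish_pop = -292.

-292 to -236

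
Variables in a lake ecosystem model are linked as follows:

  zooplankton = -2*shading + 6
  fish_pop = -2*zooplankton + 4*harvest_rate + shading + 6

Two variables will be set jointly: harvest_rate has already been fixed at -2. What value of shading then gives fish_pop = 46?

With harvest_rate held at -2:
Substituting into the fish_pop equation gives fish_pop = 5*shading - 14.
Solve 5*shading - 14 = 46: shading = (46 + 14) / 5 = 12.

shading = 12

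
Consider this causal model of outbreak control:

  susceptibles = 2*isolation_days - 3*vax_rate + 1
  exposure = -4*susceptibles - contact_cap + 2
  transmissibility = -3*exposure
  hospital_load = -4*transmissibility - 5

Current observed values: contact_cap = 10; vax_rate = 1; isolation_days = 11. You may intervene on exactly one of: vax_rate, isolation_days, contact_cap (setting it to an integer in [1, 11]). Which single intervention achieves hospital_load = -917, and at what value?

Intervening on vax_rate: with other inputs at their observed values, hospital_load = 144*vax_rate - 1205. Solving for -917 gives vax_rate = 2, within [1, 11].
Intervening on isolation_days: hospital_load = -96*isolation_days - 5. Reaching -917 requires isolation_days = 19/2, not an integer.
Intervening on contact_cap: hospital_load = -12*contact_cap - 941. Reaching -917 requires contact_cap = -2, outside [1, 11].

set vax_rate = 2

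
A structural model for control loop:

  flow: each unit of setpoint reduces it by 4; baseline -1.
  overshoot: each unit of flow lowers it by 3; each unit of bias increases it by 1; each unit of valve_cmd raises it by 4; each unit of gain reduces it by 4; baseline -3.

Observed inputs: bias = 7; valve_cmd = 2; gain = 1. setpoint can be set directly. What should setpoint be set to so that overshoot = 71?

setpoint = 5

Substituting into the overshoot equation gives overshoot = 12*setpoint + 11.
Solve 12*setpoint + 11 = 71: setpoint = (71 - 11) / 12 = 5.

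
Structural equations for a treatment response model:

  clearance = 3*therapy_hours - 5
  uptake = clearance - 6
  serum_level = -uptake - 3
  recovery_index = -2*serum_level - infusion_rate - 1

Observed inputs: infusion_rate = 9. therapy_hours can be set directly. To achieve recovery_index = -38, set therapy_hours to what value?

Substituting into the uptake equation gives uptake = 3*therapy_hours - 11.
Substituting into the serum_level equation gives serum_level = -3*therapy_hours + 8.
This gives recovery_index = 6*therapy_hours - 26.
Solve 6*therapy_hours - 26 = -38: therapy_hours = (-38 + 26) / 6 = -2.

therapy_hours = -2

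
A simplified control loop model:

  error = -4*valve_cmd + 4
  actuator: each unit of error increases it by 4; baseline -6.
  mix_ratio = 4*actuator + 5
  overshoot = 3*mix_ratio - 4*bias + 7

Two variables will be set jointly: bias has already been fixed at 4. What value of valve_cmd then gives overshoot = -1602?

valve_cmd = 9

With bias held at 4:
Substituting into the actuator equation gives actuator = -16*valve_cmd + 10.
Substituting into the mix_ratio equation gives mix_ratio = -64*valve_cmd + 45.
Substituting into the overshoot equation gives overshoot = -192*valve_cmd + 126.
Solve -192*valve_cmd + 126 = -1602: valve_cmd = (-1602 - 126) / -192 = 9.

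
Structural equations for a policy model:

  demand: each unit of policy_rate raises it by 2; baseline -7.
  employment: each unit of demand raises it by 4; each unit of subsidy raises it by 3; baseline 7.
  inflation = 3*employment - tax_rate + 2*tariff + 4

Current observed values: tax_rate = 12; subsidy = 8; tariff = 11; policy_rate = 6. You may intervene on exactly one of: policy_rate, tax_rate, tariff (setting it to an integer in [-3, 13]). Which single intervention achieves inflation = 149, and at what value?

set tariff = 2

Intervening on policy_rate: inflation = 24*policy_rate + 23. Reaching 149 requires policy_rate = 21/4, not an integer.
Intervening on tax_rate: inflation = -tax_rate + 179. Reaching 149 requires tax_rate = 30, outside [-3, 13].
Intervening on tariff: with other inputs at their observed values, inflation = 2*tariff + 145. Solving for 149 gives tariff = 2, within [-3, 13].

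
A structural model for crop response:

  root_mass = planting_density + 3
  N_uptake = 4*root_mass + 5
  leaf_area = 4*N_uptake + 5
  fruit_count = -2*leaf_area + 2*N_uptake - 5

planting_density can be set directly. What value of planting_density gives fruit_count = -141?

planting_density = 1

Substituting into the N_uptake equation gives N_uptake = 4*planting_density + 17.
leaf_area becomes 16*planting_density + 73.
This gives fruit_count = -24*planting_density - 117.
Solve -24*planting_density - 117 = -141: planting_density = (-141 + 117) / -24 = 1.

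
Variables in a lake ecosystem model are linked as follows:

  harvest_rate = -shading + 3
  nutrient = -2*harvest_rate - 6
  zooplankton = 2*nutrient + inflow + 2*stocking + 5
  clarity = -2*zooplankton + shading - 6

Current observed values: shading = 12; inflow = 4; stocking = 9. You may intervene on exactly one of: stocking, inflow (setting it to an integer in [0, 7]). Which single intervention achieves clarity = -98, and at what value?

set inflow = 5

Intervening on stocking: clarity = -4*stocking - 60. Reaching -98 requires stocking = 19/2, not an integer.
Intervening on inflow: with other inputs at their observed values, clarity = -2*inflow - 88. Solving for -98 gives inflow = 5, within [0, 7].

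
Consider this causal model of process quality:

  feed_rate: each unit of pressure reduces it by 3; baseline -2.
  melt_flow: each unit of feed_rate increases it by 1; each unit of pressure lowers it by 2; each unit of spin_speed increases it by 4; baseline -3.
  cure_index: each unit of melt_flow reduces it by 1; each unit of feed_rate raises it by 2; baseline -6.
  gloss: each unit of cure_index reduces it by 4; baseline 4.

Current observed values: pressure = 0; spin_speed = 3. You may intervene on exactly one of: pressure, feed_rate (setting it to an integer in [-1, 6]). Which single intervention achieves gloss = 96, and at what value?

set pressure = 6

Intervening on pressure: with other inputs at their observed values, gloss = 4*pressure + 72. Solving for 96 gives pressure = 6, within [-1, 6].
Intervening on feed_rate: gloss = -4*feed_rate + 64. Reaching 96 requires feed_rate = -8, outside [-1, 6].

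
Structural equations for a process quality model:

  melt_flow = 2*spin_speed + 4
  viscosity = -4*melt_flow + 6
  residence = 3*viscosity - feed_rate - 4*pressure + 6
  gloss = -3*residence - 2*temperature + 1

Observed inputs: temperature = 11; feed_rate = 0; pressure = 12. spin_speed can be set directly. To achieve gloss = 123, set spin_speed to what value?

spin_speed = -1

Substituting into the viscosity equation gives viscosity = -8*spin_speed - 10.
So residence = -24*spin_speed - 72.
So gloss = 72*spin_speed + 195.
Solve 72*spin_speed + 195 = 123: spin_speed = (123 - 195) / 72 = -1.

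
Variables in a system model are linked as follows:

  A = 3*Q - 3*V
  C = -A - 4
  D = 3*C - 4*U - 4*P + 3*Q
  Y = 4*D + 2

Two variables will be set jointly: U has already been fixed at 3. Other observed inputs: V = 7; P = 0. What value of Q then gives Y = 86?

Q = 3

With U held at 3:
Substituting into the A equation gives A = 3*Q - 21.
Substituting into the C equation gives C = -3*Q + 17.
This gives D = -6*Q + 39.
Substituting into the Y equation gives Y = -24*Q + 158.
Solve -24*Q + 158 = 86: Q = (86 - 158) / -24 = 3.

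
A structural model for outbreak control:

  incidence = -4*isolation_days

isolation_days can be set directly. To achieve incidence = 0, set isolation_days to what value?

isolation_days = 0

Solve -4*isolation_days = 0: isolation_days = 0 / -4 = 0.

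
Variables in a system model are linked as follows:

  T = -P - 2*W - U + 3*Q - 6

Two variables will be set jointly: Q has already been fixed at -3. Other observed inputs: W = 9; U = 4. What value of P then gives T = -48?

P = 11

With Q held at -3:
Substituting into the T equation gives T = -P - 37.
Solve -P - 37 = -48: P = (-48 + 37) / -1 = 11.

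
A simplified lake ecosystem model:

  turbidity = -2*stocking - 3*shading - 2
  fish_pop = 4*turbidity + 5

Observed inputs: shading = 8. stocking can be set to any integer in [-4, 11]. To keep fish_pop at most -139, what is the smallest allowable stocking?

Substituting into the turbidity equation gives turbidity = -2*stocking - 26.
This gives fish_pop = -8*stocking - 99.
Require -8*stocking - 99 ≤ -139, so stocking ≥ 5.
The smallest integer in [-4, 11] satisfying this is 5.

stocking = 5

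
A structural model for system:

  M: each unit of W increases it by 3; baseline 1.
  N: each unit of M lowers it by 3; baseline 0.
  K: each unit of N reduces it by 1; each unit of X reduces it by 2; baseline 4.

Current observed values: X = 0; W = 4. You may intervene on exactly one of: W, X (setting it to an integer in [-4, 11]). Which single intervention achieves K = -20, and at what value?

Intervening on W: with other inputs at their observed values, K = 9*W + 7. Solving for -20 gives W = -3, within [-4, 11].
Intervening on X: K = -2*X + 43. Reaching -20 requires X = 63/2, not an integer.

set W = -3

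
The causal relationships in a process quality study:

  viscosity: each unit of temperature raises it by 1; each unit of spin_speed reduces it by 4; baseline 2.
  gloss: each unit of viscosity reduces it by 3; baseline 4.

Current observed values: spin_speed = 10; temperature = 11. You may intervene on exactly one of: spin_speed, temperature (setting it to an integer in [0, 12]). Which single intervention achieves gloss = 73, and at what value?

set spin_speed = 9

Intervening on spin_speed: with other inputs at their observed values, gloss = 12*spin_speed - 35. Solving for 73 gives spin_speed = 9, within [0, 12].
Intervening on temperature: gloss = -3*temperature + 118. Reaching 73 requires temperature = 15, outside [0, 12].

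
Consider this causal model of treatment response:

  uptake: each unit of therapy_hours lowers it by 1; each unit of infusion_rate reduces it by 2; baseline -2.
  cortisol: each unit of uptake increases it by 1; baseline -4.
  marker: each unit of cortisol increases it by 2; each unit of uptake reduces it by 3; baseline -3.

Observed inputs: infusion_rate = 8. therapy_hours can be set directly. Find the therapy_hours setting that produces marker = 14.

therapy_hours = 7

Substituting into the uptake equation gives uptake = -therapy_hours - 18.
Substituting into the cortisol equation gives cortisol = -therapy_hours - 22.
This gives marker = therapy_hours + 7.
Solve therapy_hours + 7 = 14: therapy_hours = (14 - 7) / 1 = 7.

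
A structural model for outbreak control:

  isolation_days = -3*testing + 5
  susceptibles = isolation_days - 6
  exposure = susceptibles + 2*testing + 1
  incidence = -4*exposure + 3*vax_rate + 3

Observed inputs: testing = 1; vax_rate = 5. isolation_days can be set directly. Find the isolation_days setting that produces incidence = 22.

isolation_days = 2

Intervening on isolation_days fixes its value directly, overriding its dependence on testing.
Substituting into the exposure equation gives exposure = isolation_days - 3.
Substituting into the incidence equation gives incidence = -4*isolation_days + 30.
Solve -4*isolation_days + 30 = 22: isolation_days = (22 - 30) / -4 = 2.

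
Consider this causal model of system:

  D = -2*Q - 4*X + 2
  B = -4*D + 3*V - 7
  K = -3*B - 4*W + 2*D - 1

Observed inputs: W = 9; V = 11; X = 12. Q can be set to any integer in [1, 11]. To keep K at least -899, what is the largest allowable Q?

Q = 5

Substituting into the D equation gives D = -2*Q - 46.
This gives B = 8*Q + 210.
K becomes -28*Q - 759.
Require -28*Q - 759 ≥ -899, so Q ≤ 5.
The largest integer in [1, 11] satisfying this is 5.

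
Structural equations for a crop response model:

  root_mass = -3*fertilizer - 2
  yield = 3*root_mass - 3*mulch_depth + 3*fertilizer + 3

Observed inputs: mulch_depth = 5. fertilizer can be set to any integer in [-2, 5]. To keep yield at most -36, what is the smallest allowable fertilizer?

fertilizer = 3

Substituting into the yield equation gives yield = -6*fertilizer - 18.
Require -6*fertilizer - 18 ≤ -36, so fertilizer ≥ 3.
The smallest integer in [-2, 5] satisfying this is 3.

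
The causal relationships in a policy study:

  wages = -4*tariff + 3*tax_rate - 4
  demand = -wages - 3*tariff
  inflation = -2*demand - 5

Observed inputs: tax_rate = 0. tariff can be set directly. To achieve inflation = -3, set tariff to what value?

tariff = -5

Substituting into the wages equation gives wages = -4*tariff - 4.
Substituting into the demand equation gives demand = tariff + 4.
Substituting into the inflation equation gives inflation = -2*tariff - 13.
Solve -2*tariff - 13 = -3: tariff = (-3 + 13) / -2 = -5.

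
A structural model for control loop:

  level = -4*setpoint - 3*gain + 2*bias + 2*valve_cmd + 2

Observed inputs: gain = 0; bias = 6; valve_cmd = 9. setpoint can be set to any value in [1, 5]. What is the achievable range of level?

Substituting into the level equation gives level = -4*setpoint + 32.
Linear in setpoint, so extremes are at the endpoints: setpoint = 1 gives level = 28; setpoint = 5 gives level = 12.

12 to 28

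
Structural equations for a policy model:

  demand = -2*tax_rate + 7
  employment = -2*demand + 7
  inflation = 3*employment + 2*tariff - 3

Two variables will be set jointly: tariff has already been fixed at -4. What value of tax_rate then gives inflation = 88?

tax_rate = 10

With tariff held at -4:
Substituting into the employment equation gives employment = 4*tax_rate - 7.
Substituting into the inflation equation gives inflation = 12*tax_rate - 32.
Solve 12*tax_rate - 32 = 88: tax_rate = (88 + 32) / 12 = 10.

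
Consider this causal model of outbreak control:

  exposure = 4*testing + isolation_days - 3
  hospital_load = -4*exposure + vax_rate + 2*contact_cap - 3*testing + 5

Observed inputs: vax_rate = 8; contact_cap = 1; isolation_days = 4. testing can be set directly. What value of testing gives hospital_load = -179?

Substituting into the exposure equation gives exposure = 4*testing + 1.
So hospital_load = -19*testing + 11.
Solve -19*testing + 11 = -179: testing = (-179 - 11) / -19 = 10.

testing = 10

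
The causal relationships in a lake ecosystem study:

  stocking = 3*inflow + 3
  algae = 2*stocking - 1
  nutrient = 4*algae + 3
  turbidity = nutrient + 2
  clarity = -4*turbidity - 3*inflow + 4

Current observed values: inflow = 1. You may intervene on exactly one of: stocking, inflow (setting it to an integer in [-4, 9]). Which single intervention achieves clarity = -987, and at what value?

set inflow = 9

Intervening on stocking: clarity = -32*stocking - 3. Reaching -987 requires stocking = 123/4, not an integer.
Intervening on inflow: with other inputs at their observed values, clarity = -99*inflow - 96. Solving for -987 gives inflow = 9, within [-4, 9].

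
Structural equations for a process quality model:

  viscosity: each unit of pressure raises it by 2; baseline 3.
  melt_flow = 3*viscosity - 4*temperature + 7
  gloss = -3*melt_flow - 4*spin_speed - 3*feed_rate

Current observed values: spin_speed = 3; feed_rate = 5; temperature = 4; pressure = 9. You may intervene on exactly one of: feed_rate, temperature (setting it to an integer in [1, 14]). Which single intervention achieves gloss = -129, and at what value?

Intervening on feed_rate: gloss = -3*feed_rate - 174. Reaching -129 requires feed_rate = -15, outside [1, 14].
Intervening on temperature: with other inputs at their observed values, gloss = 12*temperature - 237. Solving for -129 gives temperature = 9, within [1, 14].

set temperature = 9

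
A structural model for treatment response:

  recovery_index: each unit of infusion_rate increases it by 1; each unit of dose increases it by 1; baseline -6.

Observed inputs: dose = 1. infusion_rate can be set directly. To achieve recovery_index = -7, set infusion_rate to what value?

infusion_rate = -2

Substituting into the recovery_index equation gives recovery_index = infusion_rate - 5.
Solve infusion_rate - 5 = -7: infusion_rate = (-7 + 5) / 1 = -2.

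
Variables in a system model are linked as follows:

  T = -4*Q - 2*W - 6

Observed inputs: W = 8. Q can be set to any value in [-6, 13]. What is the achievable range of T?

-74 to 2

Substituting into the T equation gives T = -4*Q - 22.
Linear in Q, so extremes are at the endpoints: Q = -6 gives T = 2; Q = 13 gives T = -74.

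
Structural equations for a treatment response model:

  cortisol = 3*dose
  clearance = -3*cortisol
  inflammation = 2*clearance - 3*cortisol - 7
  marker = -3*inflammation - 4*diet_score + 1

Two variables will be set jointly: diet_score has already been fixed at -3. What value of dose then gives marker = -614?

With diet_score held at -3:
Substituting into the clearance equation gives clearance = -9*dose.
Substituting into the inflammation equation gives inflammation = -27*dose - 7.
This gives marker = 81*dose + 34.
Solve 81*dose + 34 = -614: dose = (-614 - 34) / 81 = -8.

dose = -8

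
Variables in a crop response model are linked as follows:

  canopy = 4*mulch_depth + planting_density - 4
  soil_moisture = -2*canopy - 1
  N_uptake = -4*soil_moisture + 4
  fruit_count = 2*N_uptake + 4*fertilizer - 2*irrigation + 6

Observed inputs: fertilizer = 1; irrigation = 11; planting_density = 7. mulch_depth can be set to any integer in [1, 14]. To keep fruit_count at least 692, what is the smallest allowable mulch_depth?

mulch_depth = 10

Substituting into the canopy equation gives canopy = 4*mulch_depth + 3.
Substituting into the soil_moisture equation gives soil_moisture = -8*mulch_depth - 7.
Substituting into the N_uptake equation gives N_uptake = 32*mulch_depth + 32.
So fruit_count = 64*mulch_depth + 52.
Require 64*mulch_depth + 52 ≥ 692, so mulch_depth ≥ 10.
The smallest integer in [1, 14] satisfying this is 10.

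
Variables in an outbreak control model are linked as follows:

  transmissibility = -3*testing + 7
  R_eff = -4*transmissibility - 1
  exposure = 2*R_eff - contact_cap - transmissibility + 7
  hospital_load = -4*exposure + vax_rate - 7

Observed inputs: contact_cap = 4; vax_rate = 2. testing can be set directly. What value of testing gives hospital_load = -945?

Substituting into the R_eff equation gives R_eff = 12*testing - 29.
Substituting into the exposure equation gives exposure = 27*testing - 62.
Substituting into the hospital_load equation gives hospital_load = -108*testing + 243.
Solve -108*testing + 243 = -945: testing = (-945 - 243) / -108 = 11.

testing = 11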